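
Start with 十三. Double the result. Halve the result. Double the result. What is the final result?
Convert 十三 (Chinese numeral) → 1×10 + 3 = 13 (decimal)
Start: 13
13 × 2 = 26
26 ÷ 2 = 13
13 × 2 = 26
26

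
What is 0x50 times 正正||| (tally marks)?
Convert 0x50 (hexadecimal) → 5×16 = 80 (decimal)
Convert 正正||| (tally marks) → 5 + 5 + 3 = 13 (decimal)
Compute 80 × 13 = 1040
1040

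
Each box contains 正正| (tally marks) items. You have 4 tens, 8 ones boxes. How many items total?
Convert 正正| (tally marks) → 5 + 5 + 1 = 11 (decimal)
Convert 4 tens, 8 ones (place-value notation) → 4×10 + 8 = 48 (decimal)
Compute 11 × 48 = 528
528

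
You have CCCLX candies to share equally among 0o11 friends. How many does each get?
Convert CCCLX (Roman numeral) → 100 + 100 + 100 + 50 + 10 = 360 (decimal)
Convert 0o11 (octal) → 1×8 + 1 = 9 (decimal)
Compute 360 ÷ 9 = 40
40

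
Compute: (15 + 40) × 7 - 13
Parentheses first: 15 + 40 = 55
Multiply: 55 × 7 = 385
Subtract: 385 - 13 = 372
372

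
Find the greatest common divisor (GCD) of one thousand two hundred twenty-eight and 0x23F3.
Convert one thousand two hundred twenty-eight (English words) → 1×1000 + 2×100 + 28 = 1228 (decimal)
Convert 0x23F3 (hexadecimal) → 2×4096 + 3×256 + 15×16 + 3 = 9203 (decimal)
Compute gcd(1228, 9203) = 1
1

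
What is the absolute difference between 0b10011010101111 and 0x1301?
Convert 0b10011010101111 (binary) → 8192 + 1024 + 512 + 128 + 32 + 8 + 4 + 2 + 1 = 9903 (decimal)
Convert 0x1301 (hexadecimal) → 1×4096 + 3×256 + 1 = 4865 (decimal)
Compute |9903 - 4865| = 5038
5038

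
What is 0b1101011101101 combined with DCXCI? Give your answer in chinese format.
Convert 0b1101011101101 (binary) → 4096 + 2048 + 512 + 128 + 64 + 32 + 8 + 4 + 1 = 6893 (decimal)
Convert DCXCI (Roman numeral) → 500 + 100 + 90 + 1 = 691 (decimal)
Compute 6893 + 691 = 7584
Convert 7584 (decimal) → 7584 = 7×1000 + 5×100 + 8×10 + 4 → 七千五百八十四 (Chinese numeral)
七千五百八十四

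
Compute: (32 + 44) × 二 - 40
Convert 二 (Chinese numeral) → 2 (decimal)
Expression in decimal: (32 + 44) × 2 - 40
Parentheses first: 32 + 44 = 76
Multiply: 76 × 2 = 152
Subtract: 152 - 40 = 112
112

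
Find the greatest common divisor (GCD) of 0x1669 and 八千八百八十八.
Convert 0x1669 (hexadecimal) → 1×4096 + 6×256 + 6×16 + 9 = 5737 (decimal)
Convert 八千八百八十八 (Chinese numeral) → 8×1000 + 8×100 + 8×10 + 8 = 8888 (decimal)
Compute gcd(5737, 8888) = 1
1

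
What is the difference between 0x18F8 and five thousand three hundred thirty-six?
Convert 0x18F8 (hexadecimal) → 1×4096 + 8×256 + 15×16 + 8 = 6392 (decimal)
Convert five thousand three hundred thirty-six (English words) → 5×1000 + 3×100 + 36 = 5336 (decimal)
Difference: |6392 - 5336| = 1056
1056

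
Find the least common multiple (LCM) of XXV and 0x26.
Convert XXV (Roman numeral) → 10 + 10 + 5 = 25 (decimal)
Convert 0x26 (hexadecimal) → 2×16 + 6 = 38 (decimal)
Compute lcm(25, 38) = 950
950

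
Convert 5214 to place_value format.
Convert 5214 (decimal) → 5214 = 5×1000 + 2×100 + 1×10 + 4 → 5 thousands, 2 hundreds, 1 ten, 4 ones (place-value notation)
5 thousands, 2 hundreds, 1 ten, 4 ones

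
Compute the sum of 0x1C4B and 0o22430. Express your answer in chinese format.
Convert 0x1C4B (hexadecimal) → 1×4096 + 12×256 + 4×16 + 11 = 7243 (decimal)
Convert 0o22430 (octal) → 2×4096 + 2×512 + 4×64 + 3×8 = 9496 (decimal)
Compute 7243 + 9496 = 16739
Convert 16739 (decimal) → 16739 = 1×10000 + 6×1000 + 7×100 + 3×10 + 9 → 一万六千七百三十九 (Chinese numeral)
一万六千七百三十九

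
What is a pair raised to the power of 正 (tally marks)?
Convert a pair (colloquial) → 2 (decimal)
Convert 正 (tally marks) → 5 (decimal)
Compute 2 ^ 5 = 32
32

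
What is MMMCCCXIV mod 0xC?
Convert MMMCCCXIV (Roman numeral) → 1000 + 1000 + 1000 + 100 + 100 + 100 + 10 + 4 = 3314 (decimal)
Convert 0xC (hexadecimal) → 12 (decimal)
Compute 3314 mod 12 = 2
2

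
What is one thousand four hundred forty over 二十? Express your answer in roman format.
Convert one thousand four hundred forty (English words) → 1×1000 + 4×100 + 40 = 1440 (decimal)
Convert 二十 (Chinese numeral) → 2×10 = 20 (decimal)
Compute 1440 ÷ 20 = 72
Convert 72 (decimal) → 72 = 50 + 10 + 10 + 1 + 1 → LXXII (Roman numeral)
LXXII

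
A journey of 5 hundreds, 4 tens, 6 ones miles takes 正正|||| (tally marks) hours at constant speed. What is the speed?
Convert 5 hundreds, 4 tens, 6 ones (place-value notation) → 5×100 + 4×10 + 6 = 546 (decimal)
Convert 正正|||| (tally marks) → 5 + 5 + 4 = 14 (decimal)
Compute 546 ÷ 14 = 39
39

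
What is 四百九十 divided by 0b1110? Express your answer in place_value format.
Convert 四百九十 (Chinese numeral) → 4×100 + 9×10 = 490 (decimal)
Convert 0b1110 (binary) → 8 + 4 + 2 = 14 (decimal)
Compute 490 ÷ 14 = 35
Convert 35 (decimal) → 35 = 3×10 + 5 → 3 tens, 5 ones (place-value notation)
3 tens, 5 ones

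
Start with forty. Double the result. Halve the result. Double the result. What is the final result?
Convert forty (English words) → 40 (decimal)
Start: 40
40 × 2 = 80
80 ÷ 2 = 40
40 × 2 = 80
80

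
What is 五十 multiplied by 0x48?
Convert 五十 (Chinese numeral) → 5×10 = 50 (decimal)
Convert 0x48 (hexadecimal) → 4×16 + 8 = 72 (decimal)
Compute 50 × 72 = 3600
3600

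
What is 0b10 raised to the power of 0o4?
Convert 0b10 (binary) → 2 (decimal)
Convert 0o4 (octal) → 4 (decimal)
Compute 2 ^ 4 = 16
16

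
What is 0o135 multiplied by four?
Convert 0o135 (octal) → 1×64 + 3×8 + 5 = 93 (decimal)
Convert four (English words) → 4 (decimal)
Compute 93 × 4 = 372
372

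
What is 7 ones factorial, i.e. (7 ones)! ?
Convert 7 ones (place-value notation) → 7 (decimal)
Compute 7! = 5040
5040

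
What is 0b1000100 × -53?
Convert 0b1000100 (binary) → 64 + 4 = 68 (decimal)
Compute 68 × -53 = -3604
-3604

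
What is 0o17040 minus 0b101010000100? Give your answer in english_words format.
Convert 0o17040 (octal) → 1×4096 + 7×512 + 4×8 = 7712 (decimal)
Convert 0b101010000100 (binary) → 2048 + 512 + 128 + 4 = 2692 (decimal)
Compute 7712 - 2692 = 5020
Convert 5020 (decimal) → 5020 = 5×1000 + 20 → five thousand twenty (English words)
five thousand twenty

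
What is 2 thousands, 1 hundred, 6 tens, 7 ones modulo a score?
Convert 2 thousands, 1 hundred, 6 tens, 7 ones (place-value notation) → 2×1000 + 1×100 + 6×10 + 7 = 2167 (decimal)
Convert a score (colloquial) → 20 (decimal)
Compute 2167 mod 20 = 7
7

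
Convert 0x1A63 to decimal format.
Convert 0x1A63 (hexadecimal) → 1×4096 + 10×256 + 6×16 + 3 = 6755 (decimal)
6755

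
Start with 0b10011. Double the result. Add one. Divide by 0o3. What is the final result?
Convert 0b10011 (binary) → 16 + 2 + 1 = 19 (decimal)
Start: 19
19 × 2 = 38
Convert one (English words) → 1 (decimal)
38 + 1 = 39
Convert 0o3 (octal) → 3 (decimal)
39 ÷ 3 = 13
13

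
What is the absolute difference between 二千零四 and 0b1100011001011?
Convert 二千零四 (Chinese numeral) → 2×1000 + 4 = 2004 (decimal)
Convert 0b1100011001011 (binary) → 4096 + 2048 + 128 + 64 + 8 + 2 + 1 = 6347 (decimal)
Compute |2004 - 6347| = 4343
4343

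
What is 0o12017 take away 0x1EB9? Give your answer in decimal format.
Convert 0o12017 (octal) → 1×4096 + 2×512 + 1×8 + 7 = 5135 (decimal)
Convert 0x1EB9 (hexadecimal) → 1×4096 + 14×256 + 11×16 + 9 = 7865 (decimal)
Compute 5135 - 7865 = -2730
-2730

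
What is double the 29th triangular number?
The 29th triangular number = 29×30/2 = 435
Compute 435 × 2 = 870
870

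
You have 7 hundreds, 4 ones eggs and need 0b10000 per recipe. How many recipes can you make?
Convert 7 hundreds, 4 ones (place-value notation) → 7×100 + 4 = 704 (decimal)
Convert 0b10000 (binary) → 16 (decimal)
Compute 704 ÷ 16 = 44
44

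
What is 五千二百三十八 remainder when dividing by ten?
Convert 五千二百三十八 (Chinese numeral) → 5×1000 + 2×100 + 3×10 + 8 = 5238 (decimal)
Convert ten (English words) → 10 (decimal)
Compute 5238 mod 10 = 8
8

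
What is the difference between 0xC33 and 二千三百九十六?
Convert 0xC33 (hexadecimal) → 12×256 + 3×16 + 3 = 3123 (decimal)
Convert 二千三百九十六 (Chinese numeral) → 2×1000 + 3×100 + 9×10 + 6 = 2396 (decimal)
Difference: |3123 - 2396| = 727
727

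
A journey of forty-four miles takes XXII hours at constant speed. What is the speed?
Convert forty-four (English words) → 44 (decimal)
Convert XXII (Roman numeral) → 10 + 10 + 1 + 1 = 22 (decimal)
Compute 44 ÷ 22 = 2
2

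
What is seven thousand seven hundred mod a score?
Convert seven thousand seven hundred (English words) → 7×1000 + 7×100 = 7700 (decimal)
Convert a score (colloquial) → 20 (decimal)
Compute 7700 mod 20 = 0
0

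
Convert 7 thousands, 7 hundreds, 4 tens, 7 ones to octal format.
Convert 7 thousands, 7 hundreds, 4 tens, 7 ones (place-value notation) → 7×1000 + 7×100 + 4×10 + 7 = 7747 (decimal)
Convert 7747 (decimal) → 7747 = 1×4096 + 7×512 + 1×64 + 3 → 0o17103 (octal)
0o17103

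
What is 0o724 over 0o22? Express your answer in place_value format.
Convert 0o724 (octal) → 7×64 + 2×8 + 4 = 468 (decimal)
Convert 0o22 (octal) → 2×8 + 2 = 18 (decimal)
Compute 468 ÷ 18 = 26
Convert 26 (decimal) → 26 = 2×10 + 6 → 2 tens, 6 ones (place-value notation)
2 tens, 6 ones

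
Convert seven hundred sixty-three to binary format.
Convert seven hundred sixty-three (English words) → 7×100 + 63 = 763 (decimal)
Convert 763 (decimal) → 763 = 512 + 128 + 64 + 32 + 16 + 8 + 2 + 1 → 0b1011111011 (binary)
0b1011111011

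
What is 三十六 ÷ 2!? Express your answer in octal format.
Convert 三十六 (Chinese numeral) → 3×10 + 6 = 36 (decimal)
Convert 2! (factorial) → 2 (decimal)
Compute 36 ÷ 2 = 18
Convert 18 (decimal) → 18 = 2×8 + 2 → 0o22 (octal)
0o22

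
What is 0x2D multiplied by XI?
Convert 0x2D (hexadecimal) → 2×16 + 13 = 45 (decimal)
Convert XI (Roman numeral) → 10 + 1 = 11 (decimal)
Compute 45 × 11 = 495
495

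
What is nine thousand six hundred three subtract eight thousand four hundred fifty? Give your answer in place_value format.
Convert nine thousand six hundred three (English words) → 9×1000 + 6×100 + 3 = 9603 (decimal)
Convert eight thousand four hundred fifty (English words) → 8×1000 + 4×100 + 50 = 8450 (decimal)
Compute 9603 - 8450 = 1153
Convert 1153 (decimal) → 1153 = 1×1000 + 1×100 + 5×10 + 3 → 1 thousand, 1 hundred, 5 tens, 3 ones (place-value notation)
1 thousand, 1 hundred, 5 tens, 3 ones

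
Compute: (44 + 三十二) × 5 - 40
Convert 三十二 (Chinese numeral) → 3×10 + 2 = 32 (decimal)
Expression in decimal: (44 + 32) × 5 - 40
Parentheses first: 44 + 32 = 76
Multiply: 76 × 5 = 380
Subtract: 380 - 40 = 340
340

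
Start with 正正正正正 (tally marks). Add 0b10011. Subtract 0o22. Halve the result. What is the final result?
Convert 正正正正正 (tally marks) → 5 + 5 + 5 + 5 + 5 = 25 (decimal)
Start: 25
Convert 0b10011 (binary) → 16 + 2 + 1 = 19 (decimal)
25 + 19 = 44
Convert 0o22 (octal) → 2×8 + 2 = 18 (decimal)
44 - 18 = 26
26 ÷ 2 = 13
13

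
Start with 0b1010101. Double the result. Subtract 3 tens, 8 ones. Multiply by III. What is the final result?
Convert 0b1010101 (binary) → 64 + 16 + 4 + 1 = 85 (decimal)
Start: 85
85 × 2 = 170
Convert 3 tens, 8 ones (place-value notation) → 3×10 + 8 = 38 (decimal)
170 - 38 = 132
Convert III (Roman numeral) → 1 + 1 + 1 = 3 (decimal)
132 × 3 = 396
396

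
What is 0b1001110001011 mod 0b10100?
Convert 0b1001110001011 (binary) → 4096 + 512 + 256 + 128 + 8 + 2 + 1 = 5003 (decimal)
Convert 0b10100 (binary) → 16 + 4 = 20 (decimal)
Compute 5003 mod 20 = 3
3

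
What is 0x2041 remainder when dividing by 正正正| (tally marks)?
Convert 0x2041 (hexadecimal) → 2×4096 + 4×16 + 1 = 8257 (decimal)
Convert 正正正| (tally marks) → 5 + 5 + 5 + 1 = 16 (decimal)
Compute 8257 mod 16 = 1
1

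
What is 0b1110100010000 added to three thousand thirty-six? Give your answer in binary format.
Convert 0b1110100010000 (binary) → 4096 + 2048 + 1024 + 256 + 16 = 7440 (decimal)
Convert three thousand thirty-six (English words) → 3×1000 + 36 = 3036 (decimal)
Compute 7440 + 3036 = 10476
Convert 10476 (decimal) → 10476 = 8192 + 2048 + 128 + 64 + 32 + 8 + 4 → 0b10100011101100 (binary)
0b10100011101100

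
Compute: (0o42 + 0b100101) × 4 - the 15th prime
Convert 0o42 (octal) → 4×8 + 2 = 34 (decimal)
Convert 0b100101 (binary) → 32 + 4 + 1 = 37 (decimal)
Convert the 15th prime (prime index) → 47 (decimal)
Expression in decimal: (34 + 37) × 4 - 47
Parentheses first: 34 + 37 = 71
Multiply: 71 × 4 = 284
Subtract: 284 - 47 = 237
237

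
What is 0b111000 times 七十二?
Convert 0b111000 (binary) → 32 + 16 + 8 = 56 (decimal)
Convert 七十二 (Chinese numeral) → 7×10 + 2 = 72 (decimal)
Compute 56 × 72 = 4032
4032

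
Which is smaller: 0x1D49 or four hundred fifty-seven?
Convert 0x1D49 (hexadecimal) → 1×4096 + 13×256 + 4×16 + 9 = 7497 (decimal)
Convert four hundred fifty-seven (English words) → 4×100 + 57 = 457 (decimal)
Compare 7497 vs 457: smaller = 457
457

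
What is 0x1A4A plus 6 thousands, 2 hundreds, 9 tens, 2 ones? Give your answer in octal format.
Convert 0x1A4A (hexadecimal) → 1×4096 + 10×256 + 4×16 + 10 = 6730 (decimal)
Convert 6 thousands, 2 hundreds, 9 tens, 2 ones (place-value notation) → 6×1000 + 2×100 + 9×10 + 2 = 6292 (decimal)
Compute 6730 + 6292 = 13022
Convert 13022 (decimal) → 13022 = 3×4096 + 1×512 + 3×64 + 3×8 + 6 → 0o31336 (octal)
0o31336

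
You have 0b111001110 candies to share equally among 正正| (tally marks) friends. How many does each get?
Convert 0b111001110 (binary) → 256 + 128 + 64 + 8 + 4 + 2 = 462 (decimal)
Convert 正正| (tally marks) → 5 + 5 + 1 = 11 (decimal)
Compute 462 ÷ 11 = 42
42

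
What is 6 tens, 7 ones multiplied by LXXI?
Convert 6 tens, 7 ones (place-value notation) → 6×10 + 7 = 67 (decimal)
Convert LXXI (Roman numeral) → 50 + 10 + 10 + 1 = 71 (decimal)
Compute 67 × 71 = 4757
4757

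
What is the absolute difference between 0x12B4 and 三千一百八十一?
Convert 0x12B4 (hexadecimal) → 1×4096 + 2×256 + 11×16 + 4 = 4788 (decimal)
Convert 三千一百八十一 (Chinese numeral) → 3×1000 + 1×100 + 8×10 + 1 = 3181 (decimal)
Compute |4788 - 3181| = 1607
1607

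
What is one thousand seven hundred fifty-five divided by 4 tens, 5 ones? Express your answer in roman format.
Convert one thousand seven hundred fifty-five (English words) → 1×1000 + 7×100 + 55 = 1755 (decimal)
Convert 4 tens, 5 ones (place-value notation) → 4×10 + 5 = 45 (decimal)
Compute 1755 ÷ 45 = 39
Convert 39 (decimal) → 39 = 10 + 10 + 10 + 9 → XXXIX (Roman numeral)
XXXIX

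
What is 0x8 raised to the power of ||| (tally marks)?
Convert 0x8 (hexadecimal) → 8 (decimal)
Convert ||| (tally marks) → 3 (decimal)
Compute 8 ^ 3 = 512
512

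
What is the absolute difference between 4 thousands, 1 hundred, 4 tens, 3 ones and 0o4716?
Convert 4 thousands, 1 hundred, 4 tens, 3 ones (place-value notation) → 4×1000 + 1×100 + 4×10 + 3 = 4143 (decimal)
Convert 0o4716 (octal) → 4×512 + 7×64 + 1×8 + 6 = 2510 (decimal)
Compute |4143 - 2510| = 1633
1633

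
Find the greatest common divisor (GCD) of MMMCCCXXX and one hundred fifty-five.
Convert MMMCCCXXX (Roman numeral) → 1000 + 1000 + 1000 + 100 + 100 + 100 + 10 + 10 + 10 = 3330 (decimal)
Convert one hundred fifty-five (English words) → 1×100 + 55 = 155 (decimal)
Compute gcd(3330, 155) = 5
5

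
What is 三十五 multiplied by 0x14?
Convert 三十五 (Chinese numeral) → 3×10 + 5 = 35 (decimal)
Convert 0x14 (hexadecimal) → 1×16 + 4 = 20 (decimal)
Compute 35 × 20 = 700
700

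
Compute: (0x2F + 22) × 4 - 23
Convert 0x2F (hexadecimal) → 2×16 + 15 = 47 (decimal)
Expression in decimal: (47 + 22) × 4 - 23
Parentheses first: 47 + 22 = 69
Multiply: 69 × 4 = 276
Subtract: 276 - 23 = 253
253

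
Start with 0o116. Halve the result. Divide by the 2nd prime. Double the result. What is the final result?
Convert 0o116 (octal) → 1×64 + 1×8 + 6 = 78 (decimal)
Start: 78
78 ÷ 2 = 39
Convert the 2nd prime (prime index) → 3 (decimal)
39 ÷ 3 = 13
13 × 2 = 26
26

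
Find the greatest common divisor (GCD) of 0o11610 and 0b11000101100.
Convert 0o11610 (octal) → 1×4096 + 1×512 + 6×64 + 1×8 = 5000 (decimal)
Convert 0b11000101100 (binary) → 1024 + 512 + 32 + 8 + 4 = 1580 (decimal)
Compute gcd(5000, 1580) = 20
20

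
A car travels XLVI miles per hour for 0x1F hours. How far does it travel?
Convert XLVI (Roman numeral) → 40 + 5 + 1 = 46 (decimal)
Convert 0x1F (hexadecimal) → 1×16 + 15 = 31 (decimal)
Compute 46 × 31 = 1426
1426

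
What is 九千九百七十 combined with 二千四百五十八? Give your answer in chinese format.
Convert 九千九百七十 (Chinese numeral) → 9×1000 + 9×100 + 7×10 = 9970 (decimal)
Convert 二千四百五十八 (Chinese numeral) → 2×1000 + 4×100 + 5×10 + 8 = 2458 (decimal)
Compute 9970 + 2458 = 12428
Convert 12428 (decimal) → 12428 = 1×10000 + 2×1000 + 4×100 + 2×10 + 8 → 一万二千四百二十八 (Chinese numeral)
一万二千四百二十八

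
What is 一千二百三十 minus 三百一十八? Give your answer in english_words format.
Convert 一千二百三十 (Chinese numeral) → 1×1000 + 2×100 + 3×10 = 1230 (decimal)
Convert 三百一十八 (Chinese numeral) → 3×100 + 1×10 + 8 = 318 (decimal)
Compute 1230 - 318 = 912
Convert 912 (decimal) → 912 = 9×100 + 12 → nine hundred twelve (English words)
nine hundred twelve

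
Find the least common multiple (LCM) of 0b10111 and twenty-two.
Convert 0b10111 (binary) → 16 + 4 + 2 + 1 = 23 (decimal)
Convert twenty-two (English words) → 22 (decimal)
Compute lcm(23, 22) = 506
506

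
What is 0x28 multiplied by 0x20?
Convert 0x28 (hexadecimal) → 2×16 + 8 = 40 (decimal)
Convert 0x20 (hexadecimal) → 2×16 = 32 (decimal)
Compute 40 × 32 = 1280
1280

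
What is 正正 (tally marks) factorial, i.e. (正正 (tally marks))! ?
Convert 正正 (tally marks) → 5 + 5 = 10 (decimal)
Compute 10! = 3628800
3628800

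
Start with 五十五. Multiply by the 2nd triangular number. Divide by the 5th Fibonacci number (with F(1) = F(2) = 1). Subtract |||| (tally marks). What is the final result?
Convert 五十五 (Chinese numeral) → 5×10 + 5 = 55 (decimal)
Start: 55
Convert the 2nd triangular number (triangular index) → 2×3/2 = 3 (decimal)
55 × 3 = 165
Convert the 5th Fibonacci number (with F(1) = F(2) = 1) (Fibonacci index) → 1, 1, 2, 3, 5 → 5 (decimal)
165 ÷ 5 = 33
Convert |||| (tally marks) → 4 (decimal)
33 - 4 = 29
29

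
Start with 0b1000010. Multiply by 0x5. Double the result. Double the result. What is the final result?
Convert 0b1000010 (binary) → 64 + 2 = 66 (decimal)
Start: 66
Convert 0x5 (hexadecimal) → 5 (decimal)
66 × 5 = 330
330 × 2 = 660
660 × 2 = 1320
1320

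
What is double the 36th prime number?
The 36th prime number = 151
Compute 151 × 2 = 302
302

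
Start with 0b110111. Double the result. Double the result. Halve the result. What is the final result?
Convert 0b110111 (binary) → 32 + 16 + 4 + 2 + 1 = 55 (decimal)
Start: 55
55 × 2 = 110
110 × 2 = 220
220 ÷ 2 = 110
110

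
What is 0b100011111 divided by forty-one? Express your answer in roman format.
Convert 0b100011111 (binary) → 256 + 16 + 8 + 4 + 2 + 1 = 287 (decimal)
Convert forty-one (English words) → 41 (decimal)
Compute 287 ÷ 41 = 7
Convert 7 (decimal) → 7 = 5 + 1 + 1 → VII (Roman numeral)
VII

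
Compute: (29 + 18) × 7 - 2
Parentheses first: 29 + 18 = 47
Multiply: 47 × 7 = 329
Subtract: 329 - 2 = 327
327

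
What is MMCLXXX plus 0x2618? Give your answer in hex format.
Convert MMCLXXX (Roman numeral) → 1000 + 1000 + 100 + 50 + 10 + 10 + 10 = 2180 (decimal)
Convert 0x2618 (hexadecimal) → 2×4096 + 6×256 + 1×16 + 8 = 9752 (decimal)
Compute 2180 + 9752 = 11932
Convert 11932 (decimal) → 11932 = 2×4096 + 14×256 + 9×16 + 12 → 0x2E9C (hexadecimal)
0x2E9C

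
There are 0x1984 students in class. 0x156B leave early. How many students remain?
Convert 0x1984 (hexadecimal) → 1×4096 + 9×256 + 8×16 + 4 = 6532 (decimal)
Convert 0x156B (hexadecimal) → 1×4096 + 5×256 + 6×16 + 11 = 5483 (decimal)
Compute 6532 - 5483 = 1049
1049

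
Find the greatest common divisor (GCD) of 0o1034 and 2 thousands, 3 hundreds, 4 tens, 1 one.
Convert 0o1034 (octal) → 1×512 + 3×8 + 4 = 540 (decimal)
Convert 2 thousands, 3 hundreds, 4 tens, 1 one (place-value notation) → 2×1000 + 3×100 + 4×10 + 1 = 2341 (decimal)
Compute gcd(540, 2341) = 1
1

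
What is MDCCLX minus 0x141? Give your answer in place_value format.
Convert MDCCLX (Roman numeral) → 1000 + 500 + 100 + 100 + 50 + 10 = 1760 (decimal)
Convert 0x141 (hexadecimal) → 1×256 + 4×16 + 1 = 321 (decimal)
Compute 1760 - 321 = 1439
Convert 1439 (decimal) → 1439 = 1×1000 + 4×100 + 3×10 + 9 → 1 thousand, 4 hundreds, 3 tens, 9 ones (place-value notation)
1 thousand, 4 hundreds, 3 tens, 9 ones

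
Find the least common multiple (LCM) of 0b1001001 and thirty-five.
Convert 0b1001001 (binary) → 64 + 8 + 1 = 73 (decimal)
Convert thirty-five (English words) → 35 (decimal)
Compute lcm(73, 35) = 2555
2555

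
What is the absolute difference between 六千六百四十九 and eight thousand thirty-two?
Convert 六千六百四十九 (Chinese numeral) → 6×1000 + 6×100 + 4×10 + 9 = 6649 (decimal)
Convert eight thousand thirty-two (English words) → 8×1000 + 32 = 8032 (decimal)
Compute |6649 - 8032| = 1383
1383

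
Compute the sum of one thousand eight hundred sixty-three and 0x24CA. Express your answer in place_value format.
Convert one thousand eight hundred sixty-three (English words) → 1×1000 + 8×100 + 63 = 1863 (decimal)
Convert 0x24CA (hexadecimal) → 2×4096 + 4×256 + 12×16 + 10 = 9418 (decimal)
Compute 1863 + 9418 = 11281
Convert 11281 (decimal) → 11281 = 11×1000 + 2×100 + 8×10 + 1 → 11 thousands, 2 hundreds, 8 tens, 1 one (place-value notation)
11 thousands, 2 hundreds, 8 tens, 1 one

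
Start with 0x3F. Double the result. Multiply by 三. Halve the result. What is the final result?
Convert 0x3F (hexadecimal) → 3×16 + 15 = 63 (decimal)
Start: 63
63 × 2 = 126
Convert 三 (Chinese numeral) → 3 (decimal)
126 × 3 = 378
378 ÷ 2 = 189
189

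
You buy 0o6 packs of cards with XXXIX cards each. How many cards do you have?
Convert XXXIX (Roman numeral) → 10 + 10 + 10 + 9 = 39 (decimal)
Convert 0o6 (octal) → 6 (decimal)
Compute 39 × 6 = 234
234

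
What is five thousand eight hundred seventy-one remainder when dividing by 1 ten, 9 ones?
Convert five thousand eight hundred seventy-one (English words) → 5×1000 + 8×100 + 71 = 5871 (decimal)
Convert 1 ten, 9 ones (place-value notation) → 1×10 + 9 = 19 (decimal)
Compute 5871 mod 19 = 0
0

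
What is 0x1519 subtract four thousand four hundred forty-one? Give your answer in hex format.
Convert 0x1519 (hexadecimal) → 1×4096 + 5×256 + 1×16 + 9 = 5401 (decimal)
Convert four thousand four hundred forty-one (English words) → 4×1000 + 4×100 + 41 = 4441 (decimal)
Compute 5401 - 4441 = 960
Convert 960 (decimal) → 960 = 3×256 + 12×16 → 0x3C0 (hexadecimal)
0x3C0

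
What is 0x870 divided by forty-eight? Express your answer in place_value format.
Convert 0x870 (hexadecimal) → 8×256 + 7×16 = 2160 (decimal)
Convert forty-eight (English words) → 48 (decimal)
Compute 2160 ÷ 48 = 45
Convert 45 (decimal) → 45 = 4×10 + 5 → 4 tens, 5 ones (place-value notation)
4 tens, 5 ones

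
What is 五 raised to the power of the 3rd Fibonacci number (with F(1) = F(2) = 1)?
Convert 五 (Chinese numeral) → 5 (decimal)
Convert the 3rd Fibonacci number (with F(1) = F(2) = 1) (Fibonacci index) → 1, 1, 2 → 2 (decimal)
Compute 5 ^ 2 = 25
25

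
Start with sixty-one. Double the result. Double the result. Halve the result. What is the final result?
Convert sixty-one (English words) → 61 (decimal)
Start: 61
61 × 2 = 122
122 × 2 = 244
244 ÷ 2 = 122
122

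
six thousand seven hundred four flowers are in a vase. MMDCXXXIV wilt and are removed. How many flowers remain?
Convert six thousand seven hundred four (English words) → 6×1000 + 7×100 + 4 = 6704 (decimal)
Convert MMDCXXXIV (Roman numeral) → 1000 + 1000 + 500 + 100 + 10 + 10 + 10 + 4 = 2634 (decimal)
Compute 6704 - 2634 = 4070
4070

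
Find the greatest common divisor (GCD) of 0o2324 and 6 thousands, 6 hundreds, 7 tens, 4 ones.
Convert 0o2324 (octal) → 2×512 + 3×64 + 2×8 + 4 = 1236 (decimal)
Convert 6 thousands, 6 hundreds, 7 tens, 4 ones (place-value notation) → 6×1000 + 6×100 + 7×10 + 4 = 6674 (decimal)
Compute gcd(1236, 6674) = 2
2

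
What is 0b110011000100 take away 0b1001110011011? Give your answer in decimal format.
Convert 0b110011000100 (binary) → 2048 + 1024 + 128 + 64 + 4 = 3268 (decimal)
Convert 0b1001110011011 (binary) → 4096 + 512 + 256 + 128 + 16 + 8 + 2 + 1 = 5019 (decimal)
Compute 3268 - 5019 = -1751
-1751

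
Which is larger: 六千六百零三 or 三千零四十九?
Convert 六千六百零三 (Chinese numeral) → 6×1000 + 6×100 + 3 = 6603 (decimal)
Convert 三千零四十九 (Chinese numeral) → 3×1000 + 4×10 + 9 = 3049 (decimal)
Compare 6603 vs 3049: larger = 6603
6603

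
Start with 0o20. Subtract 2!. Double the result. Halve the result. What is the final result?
Convert 0o20 (octal) → 2×8 = 16 (decimal)
Start: 16
Convert 2! (factorial) → 2 (decimal)
16 - 2 = 14
14 × 2 = 28
28 ÷ 2 = 14
14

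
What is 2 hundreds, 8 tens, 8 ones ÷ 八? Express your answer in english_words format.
Convert 2 hundreds, 8 tens, 8 ones (place-value notation) → 2×100 + 8×10 + 8 = 288 (decimal)
Convert 八 (Chinese numeral) → 8 (decimal)
Compute 288 ÷ 8 = 36
Convert 36 (decimal) → thirty-six (English words)
thirty-six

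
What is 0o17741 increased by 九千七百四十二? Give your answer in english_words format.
Convert 0o17741 (octal) → 1×4096 + 7×512 + 7×64 + 4×8 + 1 = 8161 (decimal)
Convert 九千七百四十二 (Chinese numeral) → 9×1000 + 7×100 + 4×10 + 2 = 9742 (decimal)
Compute 8161 + 9742 = 17903
Convert 17903 (decimal) → 17903 = 17×1000 + 9×100 + 3 → seventeen thousand nine hundred three (English words)
seventeen thousand nine hundred three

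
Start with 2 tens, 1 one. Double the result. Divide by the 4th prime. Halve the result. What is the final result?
Convert 2 tens, 1 one (place-value notation) → 2×10 + 1 = 21 (decimal)
Start: 21
21 × 2 = 42
Convert the 4th prime (prime index) → 7 (decimal)
42 ÷ 7 = 6
6 ÷ 2 = 3
3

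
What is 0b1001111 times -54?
Convert 0b1001111 (binary) → 64 + 8 + 4 + 2 + 1 = 79 (decimal)
Compute 79 × -54 = -4266
-4266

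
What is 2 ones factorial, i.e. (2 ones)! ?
Convert 2 ones (place-value notation) → 2 (decimal)
Compute 2! = 2
2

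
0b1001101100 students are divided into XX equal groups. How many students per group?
Convert 0b1001101100 (binary) → 512 + 64 + 32 + 8 + 4 = 620 (decimal)
Convert XX (Roman numeral) → 10 + 10 = 20 (decimal)
Compute 620 ÷ 20 = 31
31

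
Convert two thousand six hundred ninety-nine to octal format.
Convert two thousand six hundred ninety-nine (English words) → 2×1000 + 6×100 + 99 = 2699 (decimal)
Convert 2699 (decimal) → 2699 = 5×512 + 2×64 + 1×8 + 3 → 0o5213 (octal)
0o5213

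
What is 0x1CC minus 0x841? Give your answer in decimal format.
Convert 0x1CC (hexadecimal) → 1×256 + 12×16 + 12 = 460 (decimal)
Convert 0x841 (hexadecimal) → 8×256 + 4×16 + 1 = 2113 (decimal)
Compute 460 - 2113 = -1653
-1653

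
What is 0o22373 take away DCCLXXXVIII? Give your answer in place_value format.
Convert 0o22373 (octal) → 2×4096 + 2×512 + 3×64 + 7×8 + 3 = 9467 (decimal)
Convert DCCLXXXVIII (Roman numeral) → 500 + 100 + 100 + 50 + 10 + 10 + 10 + 5 + 1 + 1 + 1 = 788 (decimal)
Compute 9467 - 788 = 8679
Convert 8679 (decimal) → 8679 = 8×1000 + 6×100 + 7×10 + 9 → 8 thousands, 6 hundreds, 7 tens, 9 ones (place-value notation)
8 thousands, 6 hundreds, 7 tens, 9 ones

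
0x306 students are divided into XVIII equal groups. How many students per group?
Convert 0x306 (hexadecimal) → 3×256 + 6 = 774 (decimal)
Convert XVIII (Roman numeral) → 10 + 5 + 1 + 1 + 1 = 18 (decimal)
Compute 774 ÷ 18 = 43
43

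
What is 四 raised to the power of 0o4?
Convert 四 (Chinese numeral) → 4 (decimal)
Convert 0o4 (octal) → 4 (decimal)
Compute 4 ^ 4 = 256
256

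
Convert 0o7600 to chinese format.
Convert 0o7600 (octal) → 7×512 + 6×64 = 3968 (decimal)
Convert 3968 (decimal) → 3968 = 3×1000 + 9×100 + 6×10 + 8 → 三千九百六十八 (Chinese numeral)
三千九百六十八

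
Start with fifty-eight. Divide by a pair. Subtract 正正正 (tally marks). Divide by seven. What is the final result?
Convert fifty-eight (English words) → 58 (decimal)
Start: 58
Convert a pair (colloquial) → 2 (decimal)
58 ÷ 2 = 29
Convert 正正正 (tally marks) → 5 + 5 + 5 = 15 (decimal)
29 - 15 = 14
Convert seven (English words) → 7 (decimal)
14 ÷ 7 = 2
2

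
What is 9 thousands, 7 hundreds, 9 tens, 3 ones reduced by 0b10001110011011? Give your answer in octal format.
Convert 9 thousands, 7 hundreds, 9 tens, 3 ones (place-value notation) → 9×1000 + 7×100 + 9×10 + 3 = 9793 (decimal)
Convert 0b10001110011011 (binary) → 8192 + 512 + 256 + 128 + 16 + 8 + 2 + 1 = 9115 (decimal)
Compute 9793 - 9115 = 678
Convert 678 (decimal) → 678 = 1×512 + 2×64 + 4×8 + 6 → 0o1246 (octal)
0o1246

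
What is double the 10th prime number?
The 10th prime number = 29
Compute 29 × 2 = 58
58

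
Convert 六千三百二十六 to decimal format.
Convert 六千三百二十六 (Chinese numeral) → 6×1000 + 3×100 + 2×10 + 6 = 6326 (decimal)
6326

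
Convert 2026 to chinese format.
Convert 2026 (decimal) → 2026 = 2×1000 + 2×10 + 6 → 二千零二十六 (Chinese numeral)
二千零二十六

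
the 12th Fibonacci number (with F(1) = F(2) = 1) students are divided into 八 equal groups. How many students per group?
Convert the 12th Fibonacci number (with F(1) = F(2) = 1) (Fibonacci index) → 1, 1, 2, 3, 5, 8, 13, 21, 34, 55, 89, 144 → 144 (decimal)
Convert 八 (Chinese numeral) → 8 (decimal)
Compute 144 ÷ 8 = 18
18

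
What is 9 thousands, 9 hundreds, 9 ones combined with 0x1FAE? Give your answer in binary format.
Convert 9 thousands, 9 hundreds, 9 ones (place-value notation) → 9×1000 + 9×100 + 9 = 9909 (decimal)
Convert 0x1FAE (hexadecimal) → 1×4096 + 15×256 + 10×16 + 14 = 8110 (decimal)
Compute 9909 + 8110 = 18019
Convert 18019 (decimal) → 18019 = 16384 + 1024 + 512 + 64 + 32 + 2 + 1 → 0b100011001100011 (binary)
0b100011001100011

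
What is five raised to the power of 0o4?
Convert five (English words) → 5 (decimal)
Convert 0o4 (octal) → 4 (decimal)
Compute 5 ^ 4 = 625
625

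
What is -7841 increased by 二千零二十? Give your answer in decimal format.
Convert 二千零二十 (Chinese numeral) → 2×1000 + 2×10 = 2020 (decimal)
Compute -7841 + 2020 = -5821
-5821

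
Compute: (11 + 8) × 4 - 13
Parentheses first: 11 + 8 = 19
Multiply: 19 × 4 = 76
Subtract: 76 - 13 = 63
63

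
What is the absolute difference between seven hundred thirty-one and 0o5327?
Convert seven hundred thirty-one (English words) → 7×100 + 31 = 731 (decimal)
Convert 0o5327 (octal) → 5×512 + 3×64 + 2×8 + 7 = 2775 (decimal)
Compute |731 - 2775| = 2044
2044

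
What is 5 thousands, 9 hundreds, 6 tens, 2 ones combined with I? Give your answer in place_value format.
Convert 5 thousands, 9 hundreds, 6 tens, 2 ones (place-value notation) → 5×1000 + 9×100 + 6×10 + 2 = 5962 (decimal)
Convert I (Roman numeral) → 1 (decimal)
Compute 5962 + 1 = 5963
Convert 5963 (decimal) → 5963 = 5×1000 + 9×100 + 6×10 + 3 → 5 thousands, 9 hundreds, 6 tens, 3 ones (place-value notation)
5 thousands, 9 hundreds, 6 tens, 3 ones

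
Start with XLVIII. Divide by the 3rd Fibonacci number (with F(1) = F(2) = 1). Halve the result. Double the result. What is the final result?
Convert XLVIII (Roman numeral) → 40 + 5 + 1 + 1 + 1 = 48 (decimal)
Start: 48
Convert the 3rd Fibonacci number (with F(1) = F(2) = 1) (Fibonacci index) → 1, 1, 2 → 2 (decimal)
48 ÷ 2 = 24
24 ÷ 2 = 12
12 × 2 = 24
24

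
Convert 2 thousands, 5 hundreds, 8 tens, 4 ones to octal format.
Convert 2 thousands, 5 hundreds, 8 tens, 4 ones (place-value notation) → 2×1000 + 5×100 + 8×10 + 4 = 2584 (decimal)
Convert 2584 (decimal) → 2584 = 5×512 + 3×8 → 0o5030 (octal)
0o5030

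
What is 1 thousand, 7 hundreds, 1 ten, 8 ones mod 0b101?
Convert 1 thousand, 7 hundreds, 1 ten, 8 ones (place-value notation) → 1×1000 + 7×100 + 1×10 + 8 = 1718 (decimal)
Convert 0b101 (binary) → 4 + 1 = 5 (decimal)
Compute 1718 mod 5 = 3
3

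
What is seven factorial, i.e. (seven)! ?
Convert seven (English words) → 7 (decimal)
Compute 7! = 5040
5040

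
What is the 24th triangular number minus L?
The 24th triangular number = 24×25/2 = 300
Convert L (Roman numeral) → 50 (decimal)
Compute 300 - 50 = 250
250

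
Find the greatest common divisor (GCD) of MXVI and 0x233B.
Convert MXVI (Roman numeral) → 1000 + 10 + 5 + 1 = 1016 (decimal)
Convert 0x233B (hexadecimal) → 2×4096 + 3×256 + 3×16 + 11 = 9019 (decimal)
Compute gcd(1016, 9019) = 1
1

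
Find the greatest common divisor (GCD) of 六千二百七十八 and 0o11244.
Convert 六千二百七十八 (Chinese numeral) → 6×1000 + 2×100 + 7×10 + 8 = 6278 (decimal)
Convert 0o11244 (octal) → 1×4096 + 1×512 + 2×64 + 4×8 + 4 = 4772 (decimal)
Compute gcd(6278, 4772) = 2
2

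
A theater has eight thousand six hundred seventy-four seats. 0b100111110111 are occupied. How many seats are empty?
Convert eight thousand six hundred seventy-four (English words) → 8×1000 + 6×100 + 74 = 8674 (decimal)
Convert 0b100111110111 (binary) → 2048 + 256 + 128 + 64 + 32 + 16 + 4 + 2 + 1 = 2551 (decimal)
Compute 8674 - 2551 = 6123
6123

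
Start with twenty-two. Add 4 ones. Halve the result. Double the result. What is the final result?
Convert twenty-two (English words) → 22 (decimal)
Start: 22
Convert 4 ones (place-value notation) → 4 (decimal)
22 + 4 = 26
26 ÷ 2 = 13
13 × 2 = 26
26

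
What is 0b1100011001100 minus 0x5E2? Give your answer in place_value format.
Convert 0b1100011001100 (binary) → 4096 + 2048 + 128 + 64 + 8 + 4 = 6348 (decimal)
Convert 0x5E2 (hexadecimal) → 5×256 + 14×16 + 2 = 1506 (decimal)
Compute 6348 - 1506 = 4842
Convert 4842 (decimal) → 4842 = 4×1000 + 8×100 + 4×10 + 2 → 4 thousands, 8 hundreds, 4 tens, 2 ones (place-value notation)
4 thousands, 8 hundreds, 4 tens, 2 ones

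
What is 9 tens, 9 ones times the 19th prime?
Convert 9 tens, 9 ones (place-value notation) → 9×10 + 9 = 99 (decimal)
Convert the 19th prime (prime index) → 67 (decimal)
Compute 99 × 67 = 6633
6633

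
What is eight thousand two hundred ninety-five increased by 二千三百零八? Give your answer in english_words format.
Convert eight thousand two hundred ninety-five (English words) → 8×1000 + 2×100 + 95 = 8295 (decimal)
Convert 二千三百零八 (Chinese numeral) → 2×1000 + 3×100 + 8 = 2308 (decimal)
Compute 8295 + 2308 = 10603
Convert 10603 (decimal) → 10603 = 10×1000 + 6×100 + 3 → ten thousand six hundred three (English words)
ten thousand six hundred three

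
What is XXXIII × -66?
Convert XXXIII (Roman numeral) → 10 + 10 + 10 + 1 + 1 + 1 = 33 (decimal)
Compute 33 × -66 = -2178
-2178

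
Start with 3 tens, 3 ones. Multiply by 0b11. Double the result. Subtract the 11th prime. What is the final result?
Convert 3 tens, 3 ones (place-value notation) → 3×10 + 3 = 33 (decimal)
Start: 33
Convert 0b11 (binary) → 2 + 1 = 3 (decimal)
33 × 3 = 99
99 × 2 = 198
Convert the 11th prime (prime index) → 31 (decimal)
198 - 31 = 167
167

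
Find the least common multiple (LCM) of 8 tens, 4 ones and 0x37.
Convert 8 tens, 4 ones (place-value notation) → 8×10 + 4 = 84 (decimal)
Convert 0x37 (hexadecimal) → 3×16 + 7 = 55 (decimal)
Compute lcm(84, 55) = 4620
4620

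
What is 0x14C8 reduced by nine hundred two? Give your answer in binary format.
Convert 0x14C8 (hexadecimal) → 1×4096 + 4×256 + 12×16 + 8 = 5320 (decimal)
Convert nine hundred two (English words) → 9×100 + 2 = 902 (decimal)
Compute 5320 - 902 = 4418
Convert 4418 (decimal) → 4418 = 4096 + 256 + 64 + 2 → 0b1000101000010 (binary)
0b1000101000010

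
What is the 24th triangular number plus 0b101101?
The 24th triangular number = 24×25/2 = 300
Convert 0b101101 (binary) → 32 + 8 + 4 + 1 = 45 (decimal)
Compute 300 + 45 = 345
345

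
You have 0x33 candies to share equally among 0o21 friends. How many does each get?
Convert 0x33 (hexadecimal) → 3×16 + 3 = 51 (decimal)
Convert 0o21 (octal) → 2×8 + 1 = 17 (decimal)
Compute 51 ÷ 17 = 3
3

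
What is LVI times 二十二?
Convert LVI (Roman numeral) → 50 + 5 + 1 = 56 (decimal)
Convert 二十二 (Chinese numeral) → 2×10 + 2 = 22 (decimal)
Compute 56 × 22 = 1232
1232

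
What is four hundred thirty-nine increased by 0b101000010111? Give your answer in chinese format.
Convert four hundred thirty-nine (English words) → 4×100 + 39 = 439 (decimal)
Convert 0b101000010111 (binary) → 2048 + 512 + 16 + 4 + 2 + 1 = 2583 (decimal)
Compute 439 + 2583 = 3022
Convert 3022 (decimal) → 3022 = 3×1000 + 2×10 + 2 → 三千零二十二 (Chinese numeral)
三千零二十二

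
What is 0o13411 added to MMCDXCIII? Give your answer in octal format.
Convert 0o13411 (octal) → 1×4096 + 3×512 + 4×64 + 1×8 + 1 = 5897 (decimal)
Convert MMCDXCIII (Roman numeral) → 1000 + 1000 + 400 + 90 + 1 + 1 + 1 = 2493 (decimal)
Compute 5897 + 2493 = 8390
Convert 8390 (decimal) → 8390 = 2×4096 + 3×64 + 6 → 0o20306 (octal)
0o20306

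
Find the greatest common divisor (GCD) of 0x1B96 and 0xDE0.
Convert 0x1B96 (hexadecimal) → 1×4096 + 11×256 + 9×16 + 6 = 7062 (decimal)
Convert 0xDE0 (hexadecimal) → 13×256 + 14×16 = 3552 (decimal)
Compute gcd(7062, 3552) = 6
6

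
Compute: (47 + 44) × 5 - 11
Parentheses first: 47 + 44 = 91
Multiply: 91 × 5 = 455
Subtract: 455 - 11 = 444
444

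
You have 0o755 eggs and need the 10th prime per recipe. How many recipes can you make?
Convert 0o755 (octal) → 7×64 + 5×8 + 5 = 493 (decimal)
Convert the 10th prime (prime index) → 29 (decimal)
Compute 493 ÷ 29 = 17
17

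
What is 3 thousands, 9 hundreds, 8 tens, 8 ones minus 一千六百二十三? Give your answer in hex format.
Convert 3 thousands, 9 hundreds, 8 tens, 8 ones (place-value notation) → 3×1000 + 9×100 + 8×10 + 8 = 3988 (decimal)
Convert 一千六百二十三 (Chinese numeral) → 1×1000 + 6×100 + 2×10 + 3 = 1623 (decimal)
Compute 3988 - 1623 = 2365
Convert 2365 (decimal) → 2365 = 9×256 + 3×16 + 13 → 0x93D (hexadecimal)
0x93D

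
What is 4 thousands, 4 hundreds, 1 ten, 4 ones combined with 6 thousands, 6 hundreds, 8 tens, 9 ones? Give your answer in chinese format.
Convert 4 thousands, 4 hundreds, 1 ten, 4 ones (place-value notation) → 4×1000 + 4×100 + 1×10 + 4 = 4414 (decimal)
Convert 6 thousands, 6 hundreds, 8 tens, 9 ones (place-value notation) → 6×1000 + 6×100 + 8×10 + 9 = 6689 (decimal)
Compute 4414 + 6689 = 11103
Convert 11103 (decimal) → 11103 = 1×10000 + 1×1000 + 1×100 + 3 → 一万一千一百零三 (Chinese numeral)
一万一千一百零三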